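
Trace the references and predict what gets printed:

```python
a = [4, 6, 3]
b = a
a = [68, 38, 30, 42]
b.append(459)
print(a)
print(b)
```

Key concept: rebinding vs mutation: a is rebound to a new list, b still points at the original.
Step by step:
`a = [4, 6, 3]` → a = [4, 6, 3]
`b = a` → b = [4, 6, 3] (same object as a)
`a = [68, 38, 30, 42]` → a = [68, 38, 30, 42]
`b.append(459)` → b = [4, 6, 3, 459]
`print(a)` → prints [68, 38, 30, 42]
`print(b)` → prints [4, 6, 3, 459]

Answer:
[68, 38, 30, 42]
[4, 6, 3, 459]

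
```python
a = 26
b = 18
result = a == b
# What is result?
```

Trace:
`a = 26` → a = 26
`b = 18` → b = 18
`result = a == b` → result = False
So result = False

Answer: False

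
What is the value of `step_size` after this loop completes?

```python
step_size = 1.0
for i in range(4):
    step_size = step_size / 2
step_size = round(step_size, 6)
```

Halving LR 4 times: 1 / 2^4
`step_size` takes the values: 1.0 → 0.5 → 0.25 → 0.125 → 0.0625

Answer: 0.0625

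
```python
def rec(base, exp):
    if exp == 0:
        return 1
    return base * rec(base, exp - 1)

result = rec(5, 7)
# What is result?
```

rec(5, 7) = 5 * 5 * 5 * 5 * 5 * 5 * 5 = 78125

Answer: 78125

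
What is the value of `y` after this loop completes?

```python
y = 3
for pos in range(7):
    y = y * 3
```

Multiply by 3, 7 times: 3 * 3^7 = 6561
`y` takes the values: 3 → 9 → 27 → 81 → 243 → 729 → 2187 → 6561

Answer: 6561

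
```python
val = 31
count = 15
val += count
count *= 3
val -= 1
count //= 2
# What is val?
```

Trace:
`val = 31` → val = 31
`count = 15` → count = 15
`val += count` → val = 46
`count *= 3` → count = 45
`val -= 1` → val = 45
`count //= 2` → count = 22
So val = 45

Answer: 45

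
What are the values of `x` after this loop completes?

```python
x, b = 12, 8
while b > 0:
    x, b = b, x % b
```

GCD of 12 and 8
`x` takes the values: 12 → 8 → 4

Answer: 4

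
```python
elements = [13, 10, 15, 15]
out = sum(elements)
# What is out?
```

Trace:
`elements = [13, 10, 15, 15]` → elements = [13, 10, 15, 15]
`out = sum(elements)` → out = 53
So out = 53

Answer: 53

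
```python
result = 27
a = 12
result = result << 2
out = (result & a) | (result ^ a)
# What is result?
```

Trace:
`result = 27` → result = 27
`a = 12` → a = 12
`result = result << 2` → result = 108
`out = (result & a) | (result ^ a)` → out = 108
So result = 108

Answer: 108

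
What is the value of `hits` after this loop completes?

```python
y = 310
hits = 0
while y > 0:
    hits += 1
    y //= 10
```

Count digits by repeated division by 10
`hits` takes the values: 0 → 1 → 2 → 3

Answer: 3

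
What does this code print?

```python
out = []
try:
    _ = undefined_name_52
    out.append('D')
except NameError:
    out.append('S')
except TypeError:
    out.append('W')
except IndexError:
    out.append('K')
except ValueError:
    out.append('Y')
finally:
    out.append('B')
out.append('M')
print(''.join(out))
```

Execution trace: 'S' (except NameError) → 'B' (finally) → 'M' (after the try/except). Output: SBM

Answer: SBM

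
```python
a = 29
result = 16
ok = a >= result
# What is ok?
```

Trace:
`a = 29` → a = 29
`result = 16` → result = 16
`ok = a >= result` → ok = True
So ok = True

Answer: True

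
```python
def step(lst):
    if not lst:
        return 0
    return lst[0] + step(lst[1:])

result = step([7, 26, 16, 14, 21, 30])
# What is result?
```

7 + 26 + 16 + 14 + 21 + 30 + 0 = 114

Answer: 114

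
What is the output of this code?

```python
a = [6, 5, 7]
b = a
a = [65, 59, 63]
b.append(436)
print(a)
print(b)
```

Key concept: rebinding vs mutation: a is rebound to a new list, b still points at the original.
Step by step:
`a = [6, 5, 7]` → a = [6, 5, 7]
`b = a` → b = [6, 5, 7] (same object as a)
`a = [65, 59, 63]` → a = [65, 59, 63]
`b.append(436)` → b = [6, 5, 7, 436]
`print(a)` → prints [65, 59, 63]
`print(b)` → prints [6, 5, 7, 436]

Answer:
[65, 59, 63]
[6, 5, 7, 436]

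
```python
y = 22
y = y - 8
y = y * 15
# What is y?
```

Trace:
`y = 22` → y = 22
`y = y - 8` → y = 14
`y = y * 15` → y = 210
So y = 210

Answer: 210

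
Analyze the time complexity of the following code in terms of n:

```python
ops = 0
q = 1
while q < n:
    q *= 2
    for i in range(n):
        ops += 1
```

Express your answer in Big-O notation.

Each loop level contributes: log n × n. Multiplying the contributions gives O(n log n).

Answer: O(n log n)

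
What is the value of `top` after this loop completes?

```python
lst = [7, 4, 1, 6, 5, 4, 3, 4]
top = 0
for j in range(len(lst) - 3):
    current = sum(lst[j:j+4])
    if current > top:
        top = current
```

Max sum of 4-element window in [7, 4, 1, 6, 5, 4, 3, 4]
`top` takes the values: 0 → 18

Answer: 18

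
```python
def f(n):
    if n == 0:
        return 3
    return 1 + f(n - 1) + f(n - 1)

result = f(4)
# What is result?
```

f(n) = 1 + 2·f(n-1), f(0)=3. Closed form: (3+1)·2^4 - 1 = 63.

Answer: 63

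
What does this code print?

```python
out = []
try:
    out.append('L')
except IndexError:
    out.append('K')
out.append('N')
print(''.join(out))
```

Execution trace: 'L' (try body, no exception) → 'N' (after the try/except). Output: LN

Answer: LN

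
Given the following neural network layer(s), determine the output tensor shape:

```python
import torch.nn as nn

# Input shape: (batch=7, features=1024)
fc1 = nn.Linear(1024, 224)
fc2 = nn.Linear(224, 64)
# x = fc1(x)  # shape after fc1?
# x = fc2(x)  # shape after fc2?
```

Input: (7, 1024) -> after fc1: (7, 224) -> Output: (7, 64)

Answer: (7, 64)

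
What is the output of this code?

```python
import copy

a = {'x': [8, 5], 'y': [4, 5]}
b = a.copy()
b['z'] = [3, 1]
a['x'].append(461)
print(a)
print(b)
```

Key concept: shallow copy of dict with mutable values.
Step by step:
`a = {'x': [8, 5], 'y': [4, 5]}` → a = {'x': [8, 5], 'y': [4, 5]}
`b = a.copy()` → b = {'x': [8, 5], 'y': [4, 5]}
`b['z'] = [3, 1]` → b = {'x': [8, 5], 'y': [4, 5], 'z': [3, 1]}
`a['x'].append(461)` → a = {'x': [8, 5, 461], 'y': [4, 5]}; b = {'x': [8, 5, 461], 'y': [4, 5], 'z': [3, 1]}
`print(a)` → prints {'x': [8, 5, 461], 'y': [4, 5]}
`print(b)` → prints {'x': [8, 5, 461], 'y': [4, 5], 'z': [3, 1]}

Answer:
{'x': [8, 5, 461], 'y': [4, 5]}
{'x': [8, 5, 461], 'y': [4, 5], 'z': [3, 1]}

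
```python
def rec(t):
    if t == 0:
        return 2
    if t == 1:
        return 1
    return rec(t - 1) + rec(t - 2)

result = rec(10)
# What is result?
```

Build up from base cases: rec(0)=2, rec(1)=1, rec(2)=3, rec(3)=4, rec(4)=7, rec(5)=11, rec(6)=18, ..., rec(10)=123

Answer: 123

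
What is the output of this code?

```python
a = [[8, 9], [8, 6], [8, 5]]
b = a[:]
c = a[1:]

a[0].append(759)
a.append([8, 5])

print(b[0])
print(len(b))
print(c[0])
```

Key concept: slice with nested mutation.
Step by step:
`a = [[8, 9], [8, 6], [8, 5]]` → a = [[8, 9], [8, 6], [8, 5]]
`b = a[:]` → b = [[8, 9], [8, 6], [8, 5]]
`c = a[1:]` → c = [[8, 6], [8, 5]]
`a[0].append(759)` → a = [[8, 9, 759], [8, 6], [8, 5]]; b = [[8, 9, 759], [8, 6], [8, 5]]
`a.append([8, 5])` → a = [[8, 9, 759], [8, 6], [8, 5], [8, 5]]
`print(b[0])` → prints [8, 9, 759]
`print(len(b))` → prints 3
`print(c[0])` → prints [8, 6]

Answer:
[8, 9, 759]
3
[8, 6]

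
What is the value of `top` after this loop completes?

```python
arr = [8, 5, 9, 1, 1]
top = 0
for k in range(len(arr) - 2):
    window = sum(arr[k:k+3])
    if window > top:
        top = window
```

Max sum of 3-element window in [8, 5, 9, 1, 1]
`top` takes the values: 0 → 22

Answer: 22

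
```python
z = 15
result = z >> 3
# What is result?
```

Trace:
`z = 15` → z = 15
`result = z >> 3` → result = 1
So result = 1

Answer: 1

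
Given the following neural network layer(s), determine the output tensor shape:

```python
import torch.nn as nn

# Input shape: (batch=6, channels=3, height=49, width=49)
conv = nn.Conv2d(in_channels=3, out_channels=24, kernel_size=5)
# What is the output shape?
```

Input: (6, 3, 49, 49) -> Output: (6, 24, 45, 45)

Answer: (6, 24, 45, 45)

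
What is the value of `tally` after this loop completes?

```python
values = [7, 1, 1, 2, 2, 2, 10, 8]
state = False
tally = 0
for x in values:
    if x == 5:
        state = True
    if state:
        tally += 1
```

Count elements after first 5 in [7, 1, 1, 2, 2, 2, 10, 8]
`tally` takes the values: 0

Answer: 0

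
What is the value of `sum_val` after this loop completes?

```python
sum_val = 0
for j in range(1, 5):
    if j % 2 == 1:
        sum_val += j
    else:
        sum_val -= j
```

Add odd, subtract even
`sum_val` takes the values: 0 → 1 → -1 → 2 → -2

Answer: -2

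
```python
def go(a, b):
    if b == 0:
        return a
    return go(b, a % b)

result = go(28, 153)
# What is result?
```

go(28, 153) -> go(153, 28) -> go(28, 13) -> go(13, 2) -> go(2, 1) -> go(1, 0) -> 1

Answer: 1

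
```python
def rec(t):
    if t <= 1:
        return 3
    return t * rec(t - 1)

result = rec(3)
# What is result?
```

rec(3) = 3 * 2 * 3 = 18

Answer: 18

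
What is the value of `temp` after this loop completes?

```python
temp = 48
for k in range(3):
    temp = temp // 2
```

Halve 3 times: 48 // 2^3 = 6
`temp` takes the values: 48 → 24 → 12 → 6

Answer: 6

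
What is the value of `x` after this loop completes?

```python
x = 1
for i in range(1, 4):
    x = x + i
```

Start at 1, add 1 through 3
`x` takes the values: 1 → 2 → 4 → 7

Answer: 7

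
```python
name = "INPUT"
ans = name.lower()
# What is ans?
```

Trace:
`name = "INPUT"` → name = 'INPUT'
`ans = name.lower()` → ans = 'input'
So ans = 'input'

Answer: 'input'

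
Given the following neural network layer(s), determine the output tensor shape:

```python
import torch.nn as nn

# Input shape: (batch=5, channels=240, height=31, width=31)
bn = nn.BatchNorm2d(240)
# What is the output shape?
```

Input: (5, 240, 31, 31) -> Output: (5, 240, 31, 31)

Answer: (5, 240, 31, 31)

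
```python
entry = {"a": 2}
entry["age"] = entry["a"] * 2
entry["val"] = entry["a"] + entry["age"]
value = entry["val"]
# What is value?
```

Trace:
`entry = {"a": 2}` → entry = {'a': 2}
`entry["age"] = entry["a"] * 2` → entry = {'a': 2, 'age': 4}
`entry["val"] = entry["a"] + entry["age"]` → entry = {'a': 2, 'age': 4, 'val': 6}
`value = entry["val"]` → value = 6
So value = 6

Answer: 6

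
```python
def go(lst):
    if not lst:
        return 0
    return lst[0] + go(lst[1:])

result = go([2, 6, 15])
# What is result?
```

2 + 6 + 15 + 0 = 23

Answer: 23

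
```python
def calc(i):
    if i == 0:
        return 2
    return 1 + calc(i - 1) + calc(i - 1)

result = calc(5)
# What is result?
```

calc(i) = 1 + 2·calc(i-1), calc(0)=2. Closed form: (2+1)·2^5 - 1 = 95.

Answer: 95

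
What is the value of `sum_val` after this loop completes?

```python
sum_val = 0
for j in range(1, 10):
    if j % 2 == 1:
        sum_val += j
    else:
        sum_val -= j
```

Add odd, subtract even
`sum_val` takes the values: 0 → 1 → -1 → 2 → -2 → 3 → -3 → 4 → -4 → 5

Answer: 5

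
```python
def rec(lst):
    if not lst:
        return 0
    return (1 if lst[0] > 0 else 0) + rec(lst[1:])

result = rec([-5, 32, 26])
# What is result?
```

Count of positive elements in [-5, 32, 26] = 2

Answer: 2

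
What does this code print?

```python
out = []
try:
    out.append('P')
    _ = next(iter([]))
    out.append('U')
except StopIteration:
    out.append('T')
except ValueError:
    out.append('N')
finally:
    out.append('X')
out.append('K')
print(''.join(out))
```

Execution trace: 'P' (try body) → 'T' (except StopIteration) → 'X' (finally) → 'K' (after the try/except). Output: PTXK

Answer: PTXK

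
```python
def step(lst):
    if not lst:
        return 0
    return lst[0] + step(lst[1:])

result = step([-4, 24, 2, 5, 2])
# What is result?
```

(-4) + 24 + 2 + 5 + 2 + 0 = 29

Answer: 29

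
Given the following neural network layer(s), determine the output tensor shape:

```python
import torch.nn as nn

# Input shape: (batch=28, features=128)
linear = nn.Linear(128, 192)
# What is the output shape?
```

Input: (28, 128) -> Output: (28, 192)

Answer: (28, 192)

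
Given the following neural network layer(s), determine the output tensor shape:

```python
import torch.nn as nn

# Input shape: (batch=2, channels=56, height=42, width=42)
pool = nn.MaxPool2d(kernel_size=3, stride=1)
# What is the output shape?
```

Input: (2, 56, 42, 42) -> Output: (2, 56, 40, 40)

Answer: (2, 56, 40, 40)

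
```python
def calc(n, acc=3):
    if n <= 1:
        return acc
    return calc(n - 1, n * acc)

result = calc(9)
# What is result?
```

Accumulator trace (n, acc): (9, 3) -> (8, 27) -> (7, 216) -> (6, 1512) -> (5, 9072) -> (4, 45360) -> (3, 181440) -> (2, 544320) -> (1, 1088640) -> return 1088640

Answer: 1088640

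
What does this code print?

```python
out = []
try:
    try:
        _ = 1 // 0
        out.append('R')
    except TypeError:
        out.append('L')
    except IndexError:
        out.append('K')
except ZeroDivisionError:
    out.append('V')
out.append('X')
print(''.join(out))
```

Execution trace: 'V' (outer except ZeroDivisionError) → 'X' (after the try/except). Output: VX

Answer: VX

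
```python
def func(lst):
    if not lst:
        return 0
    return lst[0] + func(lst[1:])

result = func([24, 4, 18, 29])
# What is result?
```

24 + 4 + 18 + 29 + 0 = 75

Answer: 75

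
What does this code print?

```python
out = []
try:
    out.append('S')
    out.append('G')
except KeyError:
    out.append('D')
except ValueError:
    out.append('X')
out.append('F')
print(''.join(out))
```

Execution trace: 'S' (try body) → 'G' (try body, no exception) → 'F' (after the try/except). Output: SGF

Answer: SGF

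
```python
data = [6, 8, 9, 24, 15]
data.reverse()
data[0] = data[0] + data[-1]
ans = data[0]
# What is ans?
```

Trace:
`data = [6, 8, 9, 24, 15]` → data = [6, 8, 9, 24, 15]
`data.reverse()` → data = [15, 24, 9, 8, 6]
`data[0] = data[0] + data[-1]` → data = [21, 24, 9, 8, 6]
`ans = data[0]` → ans = 21
So ans = 21

Answer: 21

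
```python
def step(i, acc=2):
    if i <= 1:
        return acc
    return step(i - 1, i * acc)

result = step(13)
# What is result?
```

Accumulator trace (n, acc): (13, 2) -> (12, 26) -> (11, 312) -> (10, 3432) -> (9, 34320) -> (8, 308880) -> (7, 2471040) -> (6, 17297280) -> (5, 103783680) -> (4, 518918400) -> (3, 2075673600) -> (2, 6227020800) -> (1, 12454041600) -> return 12454041600

Answer: 12454041600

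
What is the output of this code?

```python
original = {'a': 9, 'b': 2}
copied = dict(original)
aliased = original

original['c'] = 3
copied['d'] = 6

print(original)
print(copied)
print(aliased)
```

Key concept: dict() creates copy, assignment creates alias.
Step by step:
`original = {'a': 9, 'b': 2}` → original = {'a': 9, 'b': 2}
`copied = dict(original)` → copied = {'a': 9, 'b': 2}
`aliased = original` → aliased = {'a': 9, 'b': 2} (same object as original)
`original['c'] = 3` → original = {'a': 9, 'b': 2, 'c': 3} (same object as aliased); aliased = {'a': 9, 'b': 2, 'c': 3} (same object as original)
`copied['d'] = 6` → copied = {'a': 9, 'b': 2, 'd': 6}
`print(original)` → prints {'a': 9, 'b': 2, 'c': 3}
`print(copied)` → prints {'a': 9, 'b': 2, 'd': 6}
`print(aliased)` → prints {'a': 9, 'b': 2, 'c': 3}

Answer:
{'a': 9, 'b': 2, 'c': 3}
{'a': 9, 'b': 2, 'd': 6}
{'a': 9, 'b': 2, 'c': 3}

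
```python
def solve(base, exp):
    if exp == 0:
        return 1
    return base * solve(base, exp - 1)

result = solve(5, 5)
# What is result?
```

solve(5, 5) = 5 * 5 * 5 * 5 * 5 = 3125

Answer: 3125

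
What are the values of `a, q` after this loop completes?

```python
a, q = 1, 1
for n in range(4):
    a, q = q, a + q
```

Fibonacci: after 4 iterations
`a, q` takes the values: (1, 1) → (1, 2) → (2, 3) → (3, 5) → (5, 8)

Answer: 5, 8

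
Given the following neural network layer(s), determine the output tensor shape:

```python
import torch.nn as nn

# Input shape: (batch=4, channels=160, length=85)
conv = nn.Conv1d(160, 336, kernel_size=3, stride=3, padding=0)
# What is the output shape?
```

Input: (4, 160, 85) -> Output: (4, 336, 28)

Answer: (4, 336, 28)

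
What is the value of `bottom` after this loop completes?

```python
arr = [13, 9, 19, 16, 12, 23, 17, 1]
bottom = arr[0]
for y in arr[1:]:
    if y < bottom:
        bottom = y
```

Minimum of [13, 9, 19, 16, 12, 23, 17, 1]
`bottom` takes the values: 13 → 9 → 1

Answer: 1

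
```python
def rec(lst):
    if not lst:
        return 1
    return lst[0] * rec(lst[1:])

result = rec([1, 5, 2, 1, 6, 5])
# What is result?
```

Product over [1, 5, 2, 1, 6, 5] = 1 * 5 * 2 * 1 * 6 * 5 = 300

Answer: 300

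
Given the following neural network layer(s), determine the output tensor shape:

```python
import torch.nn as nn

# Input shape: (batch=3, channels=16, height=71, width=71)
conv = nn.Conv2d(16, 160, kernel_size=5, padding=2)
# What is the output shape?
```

Input: (3, 16, 71, 71) -> Output: (3, 160, 71, 71)

Answer: (3, 160, 71, 71)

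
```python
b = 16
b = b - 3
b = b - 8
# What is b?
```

Trace:
`b = 16` → b = 16
`b = b - 3` → b = 13
`b = b - 8` → b = 5
So b = 5

Answer: 5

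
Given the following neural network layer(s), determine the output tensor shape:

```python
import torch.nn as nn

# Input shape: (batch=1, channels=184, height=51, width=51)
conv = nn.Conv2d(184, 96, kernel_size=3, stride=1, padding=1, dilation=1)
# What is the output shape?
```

Input: (1, 184, 51, 51) -> Output: (1, 96, 51, 51)

Answer: (1, 96, 51, 51)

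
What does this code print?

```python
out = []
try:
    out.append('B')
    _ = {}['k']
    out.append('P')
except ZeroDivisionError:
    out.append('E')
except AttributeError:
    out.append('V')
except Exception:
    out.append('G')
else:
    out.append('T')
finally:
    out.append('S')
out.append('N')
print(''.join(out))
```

Execution trace: 'B' (try body) → 'G' (except Exception) → 'S' (finally) → 'N' (after the try/except). Output: BGSN

Answer: BGSN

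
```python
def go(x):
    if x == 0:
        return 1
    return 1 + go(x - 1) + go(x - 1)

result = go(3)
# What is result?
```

go(x) = 1 + 2·go(x-1), go(0)=1. Closed form: (1+1)·2^3 - 1 = 15.

Answer: 15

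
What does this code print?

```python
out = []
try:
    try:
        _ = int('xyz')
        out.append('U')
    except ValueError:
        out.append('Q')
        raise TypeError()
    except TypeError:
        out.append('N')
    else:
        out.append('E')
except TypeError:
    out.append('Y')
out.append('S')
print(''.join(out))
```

Execution trace: 'Q' (inner except ValueError) → 'Y' (outer except TypeError) → 'S' (after the try/except). Output: QYS

Answer: QYS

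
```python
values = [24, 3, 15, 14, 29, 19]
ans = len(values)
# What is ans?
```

Trace:
`values = [24, 3, 15, 14, 29, 19]` → values = [24, 3, 15, 14, 29, 19]
`ans = len(values)` → ans = 6
So ans = 6

Answer: 6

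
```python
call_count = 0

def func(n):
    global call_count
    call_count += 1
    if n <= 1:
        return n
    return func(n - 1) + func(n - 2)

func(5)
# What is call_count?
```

Calls(n) = 1 + Calls(n-1) + Calls(n-2); Calls(0)=Calls(1)=1. For n=5 this gives 15.

Answer: 15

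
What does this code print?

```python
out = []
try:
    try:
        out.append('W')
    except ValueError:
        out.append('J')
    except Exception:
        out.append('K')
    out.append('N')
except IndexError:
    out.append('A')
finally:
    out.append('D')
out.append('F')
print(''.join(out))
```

Execution trace: 'W' (inner try body, no exception) → 'N' (try body, no exception) → 'D' (finally) → 'F' (after the try/except). Output: WNDF

Answer: WNDF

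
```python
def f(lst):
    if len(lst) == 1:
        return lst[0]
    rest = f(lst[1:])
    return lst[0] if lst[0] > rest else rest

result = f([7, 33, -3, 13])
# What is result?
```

Recursive max over [7, 33, -3, 13] = 33

Answer: 33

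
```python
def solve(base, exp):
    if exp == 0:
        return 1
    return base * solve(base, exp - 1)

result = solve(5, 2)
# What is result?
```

solve(5, 2) = 5 * 5 = 25

Answer: 25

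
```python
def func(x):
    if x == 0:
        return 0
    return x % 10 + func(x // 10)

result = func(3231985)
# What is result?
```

Sum of digits of 3231985: 5 + 8 + 9 + 1 + 3 + 2 + 3 = 31

Answer: 31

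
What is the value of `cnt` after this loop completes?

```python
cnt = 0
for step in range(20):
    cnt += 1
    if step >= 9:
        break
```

Loop breaks when step reaches 9, cnt is 10
`cnt` takes the values: 0 → 1 → 2 → 3 → 4 → 5 → 6 → 7 → 8 → 9 → 10

Answer: 10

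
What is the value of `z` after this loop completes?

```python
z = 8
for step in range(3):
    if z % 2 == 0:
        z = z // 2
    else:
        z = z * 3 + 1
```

Collatz-style transformation from 8
`z` takes the values: 8 → 4 → 2 → 1

Answer: 1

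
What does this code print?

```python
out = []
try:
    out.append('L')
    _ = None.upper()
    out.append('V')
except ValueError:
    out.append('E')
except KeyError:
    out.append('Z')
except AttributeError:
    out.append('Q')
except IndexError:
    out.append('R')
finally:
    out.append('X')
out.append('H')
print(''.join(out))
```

Execution trace: 'L' (try body) → 'Q' (except AttributeError) → 'X' (finally) → 'H' (after the try/except). Output: LQXH

Answer: LQXH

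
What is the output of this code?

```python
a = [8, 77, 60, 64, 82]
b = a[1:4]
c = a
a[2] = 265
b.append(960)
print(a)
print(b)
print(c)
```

Key concept: slice vs alias.
Step by step:
`a = [8, 77, 60, 64, 82]` → a = [8, 77, 60, 64, 82]
`b = a[1:4]` → b = [77, 60, 64]
`c = a` → c = [8, 77, 60, 64, 82] (same object as a)
`a[2] = 265` → a = [8, 77, 265, 64, 82] (same object as c); c = [8, 77, 265, 64, 82] (same object as a)
`b.append(960)` → b = [77, 60, 64, 960]
`print(a)` → prints [8, 77, 265, 64, 82]
`print(b)` → prints [77, 60, 64, 960]
`print(c)` → prints [8, 77, 265, 64, 82]

Answer:
[8, 77, 265, 64, 82]
[77, 60, 64, 960]
[8, 77, 265, 64, 82]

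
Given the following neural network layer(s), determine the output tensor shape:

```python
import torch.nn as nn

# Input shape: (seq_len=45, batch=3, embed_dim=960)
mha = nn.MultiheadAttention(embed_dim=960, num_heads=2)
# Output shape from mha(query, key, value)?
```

Input: (45, 3, 960) -> Output: (45, 3, 960)

Answer: (45, 3, 960)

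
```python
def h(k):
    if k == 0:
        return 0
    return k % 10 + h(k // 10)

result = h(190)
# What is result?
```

Sum of digits of 190: 0 + 9 + 1 = 10

Answer: 10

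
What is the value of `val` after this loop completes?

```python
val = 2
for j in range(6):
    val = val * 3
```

Multiply by 3, 6 times: 2 * 3^6 = 1458
`val` takes the values: 2 → 6 → 18 → 54 → 162 → 486 → 1458

Answer: 1458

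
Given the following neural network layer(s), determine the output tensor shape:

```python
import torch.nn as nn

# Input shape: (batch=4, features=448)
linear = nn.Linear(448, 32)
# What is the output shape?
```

Input: (4, 448) -> Output: (4, 32)

Answer: (4, 32)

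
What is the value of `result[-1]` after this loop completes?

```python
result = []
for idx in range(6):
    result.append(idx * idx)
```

Last element of squares 0 to 5
`result` takes the values: [] → [0] → [0, 1] → [0, 1, 4] → [0, 1, 4, 9] → [0, 1, 4, 9, 16] → [0, 1, 4, 9, 16, 25]
So `result[-1]` = 25

Answer: 25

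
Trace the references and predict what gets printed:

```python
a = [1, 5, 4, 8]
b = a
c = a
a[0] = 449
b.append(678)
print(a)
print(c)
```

Key concept: multiple aliases.
Step by step:
`a = [1, 5, 4, 8]` → a = [1, 5, 4, 8]
`b = a` → b = [1, 5, 4, 8] (same object as a)
`c = a` → c = [1, 5, 4, 8] (same object as a, b)
`a[0] = 449` → a = [449, 5, 4, 8] (same object as b, c); b = [449, 5, 4, 8] (same object as a, c); c = [449, 5, 4, 8] (same object as a, b)
`b.append(678)` → a = [449, 5, 4, 8, 678] (same object as b, c); b = [449, 5, 4, 8, 678] (same object as a, c); c = [449, 5, 4, 8, 678] (same object as a, b)
`print(a)` → prints [449, 5, 4, 8, 678]
`print(c)` → prints [449, 5, 4, 8, 678]

Answer:
[449, 5, 4, 8, 678]
[449, 5, 4, 8, 678]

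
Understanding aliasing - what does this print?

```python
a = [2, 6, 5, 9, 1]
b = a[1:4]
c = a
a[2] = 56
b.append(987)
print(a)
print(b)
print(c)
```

Key concept: slice vs alias.
Step by step:
`a = [2, 6, 5, 9, 1]` → a = [2, 6, 5, 9, 1]
`b = a[1:4]` → b = [6, 5, 9]
`c = a` → c = [2, 6, 5, 9, 1] (same object as a)
`a[2] = 56` → a = [2, 6, 56, 9, 1] (same object as c); c = [2, 6, 56, 9, 1] (same object as a)
`b.append(987)` → b = [6, 5, 9, 987]
`print(a)` → prints [2, 6, 56, 9, 1]
`print(b)` → prints [6, 5, 9, 987]
`print(c)` → prints [2, 6, 56, 9, 1]

Answer:
[2, 6, 56, 9, 1]
[6, 5, 9, 987]
[2, 6, 56, 9, 1]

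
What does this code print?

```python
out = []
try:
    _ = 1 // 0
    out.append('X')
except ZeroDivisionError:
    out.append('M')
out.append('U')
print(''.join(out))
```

Execution trace: 'M' (except ZeroDivisionError) → 'U' (after the try/except). Output: MU

Answer: MU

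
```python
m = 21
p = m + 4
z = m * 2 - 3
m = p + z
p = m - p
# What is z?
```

Trace:
`m = 21` → m = 21
`p = m + 4` → p = 25
`z = m * 2 - 3` → z = 39
`m = p + z` → m = 64
`p = m - p` → p = 39
So z = 39

Answer: 39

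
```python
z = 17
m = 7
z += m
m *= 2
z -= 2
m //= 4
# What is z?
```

Trace:
`z = 17` → z = 17
`m = 7` → m = 7
`z += m` → z = 24
`m *= 2` → m = 14
`z -= 2` → z = 22
`m //= 4` → m = 3
So z = 22

Answer: 22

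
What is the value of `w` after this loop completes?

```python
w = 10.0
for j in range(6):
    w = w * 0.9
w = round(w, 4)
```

Exponential decay: 10.0 * 0.9^6
`w` takes the values: 10.0 → 9.0 → 8.1 → 7.29 → 6.561 → 5.9049 → 5.31441 → 5.3144

Answer: 5.3144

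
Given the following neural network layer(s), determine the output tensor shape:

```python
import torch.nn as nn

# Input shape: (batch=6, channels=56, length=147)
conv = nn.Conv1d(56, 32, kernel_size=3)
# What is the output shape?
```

Input: (6, 56, 147) -> Output: (6, 32, 145)

Answer: (6, 32, 145)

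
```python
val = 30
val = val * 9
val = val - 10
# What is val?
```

Trace:
`val = 30` → val = 30
`val = val * 9` → val = 270
`val = val - 10` → val = 260
So val = 260

Answer: 260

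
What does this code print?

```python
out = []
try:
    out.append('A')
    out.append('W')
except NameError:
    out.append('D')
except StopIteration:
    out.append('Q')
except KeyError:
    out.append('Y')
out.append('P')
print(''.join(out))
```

Execution trace: 'A' (try body) → 'W' (try body, no exception) → 'P' (after the try/except). Output: AWP

Answer: AWP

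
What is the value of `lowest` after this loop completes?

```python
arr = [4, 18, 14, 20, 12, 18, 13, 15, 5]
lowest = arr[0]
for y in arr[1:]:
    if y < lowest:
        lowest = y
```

Minimum of [4, 18, 14, 20, 12, 18, 13, 15, 5]
`lowest` takes the values: 4

Answer: 4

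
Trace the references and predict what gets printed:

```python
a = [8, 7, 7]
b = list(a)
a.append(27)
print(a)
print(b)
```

Key concept: list() constructor creates copy.
Step by step:
`a = [8, 7, 7]` → a = [8, 7, 7]
`b = list(a)` → b = [8, 7, 7]
`a.append(27)` → a = [8, 7, 7, 27]
`print(a)` → prints [8, 7, 7, 27]
`print(b)` → prints [8, 7, 7]

Answer:
[8, 7, 7, 27]
[8, 7, 7]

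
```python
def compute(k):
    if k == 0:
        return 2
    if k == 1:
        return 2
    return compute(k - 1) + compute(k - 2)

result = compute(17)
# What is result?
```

Build up from base cases: compute(0)=2, compute(1)=2, compute(2)=4, compute(3)=6, compute(4)=10, compute(5)=16, compute(6)=26, ..., compute(17)=5168

Answer: 5168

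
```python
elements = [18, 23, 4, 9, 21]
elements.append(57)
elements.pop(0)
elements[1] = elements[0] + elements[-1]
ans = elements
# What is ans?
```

Trace:
`elements = [18, 23, 4, 9, 21]` → elements = [18, 23, 4, 9, 21]
`elements.append(57)` → elements = [18, 23, 4, 9, 21, 57]
`elements.pop(0)` → elements = [23, 4, 9, 21, 57]
`elements[1] = elements[0] + elements[-1]` → elements = [23, 80, 9, 21, 57]
`ans = elements` → ans = [23, 80, 9, 21, 57]
So ans = [23, 80, 9, 21, 57]

Answer: [23, 80, 9, 21, 57]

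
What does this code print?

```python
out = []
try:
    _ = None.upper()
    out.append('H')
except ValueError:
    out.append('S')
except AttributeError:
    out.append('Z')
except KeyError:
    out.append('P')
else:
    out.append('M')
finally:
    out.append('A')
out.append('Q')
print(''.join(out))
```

Execution trace: 'Z' (except AttributeError) → 'A' (finally) → 'Q' (after the try/except). Output: ZAQ

Answer: ZAQ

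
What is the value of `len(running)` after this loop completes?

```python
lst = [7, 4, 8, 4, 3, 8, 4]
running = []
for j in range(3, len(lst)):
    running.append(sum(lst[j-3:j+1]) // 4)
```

Number of 4-element averages
`running` takes the values: [] → [5] → [5, 4] → [5, 4, 5] → [5, 4, 5, 4]
So `len(running)` = 4

Answer: 4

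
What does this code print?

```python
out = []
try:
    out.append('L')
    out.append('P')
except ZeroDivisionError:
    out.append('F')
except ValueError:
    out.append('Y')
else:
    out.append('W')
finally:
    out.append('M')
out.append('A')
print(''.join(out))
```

Execution trace: 'L' (try body) → 'P' (try body, no exception) → 'W' (else) → 'M' (finally) → 'A' (after the try/except). Output: LPWMA

Answer: LPWMA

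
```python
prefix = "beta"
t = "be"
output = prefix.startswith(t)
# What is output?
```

Trace:
`prefix = "beta"` → prefix = 'beta'
`t = "be"` → t = 'be'
`output = prefix.startswith(t)` → output = True
So output = True

Answer: True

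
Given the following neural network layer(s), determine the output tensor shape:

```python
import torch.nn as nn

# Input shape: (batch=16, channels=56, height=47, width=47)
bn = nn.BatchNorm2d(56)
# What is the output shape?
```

Input: (16, 56, 47, 47) -> Output: (16, 56, 47, 47)

Answer: (16, 56, 47, 47)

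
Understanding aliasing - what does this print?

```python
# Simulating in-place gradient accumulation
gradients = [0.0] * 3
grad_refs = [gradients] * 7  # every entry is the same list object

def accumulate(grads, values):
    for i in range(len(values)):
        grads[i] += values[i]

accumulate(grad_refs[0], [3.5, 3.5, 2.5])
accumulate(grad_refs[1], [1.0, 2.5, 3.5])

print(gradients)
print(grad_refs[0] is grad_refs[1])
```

Key concept: gradient accumulation aliasing.
Step by step:
`gradients = [0.0] * 3` → gradients = [0.0, 0.0, 0.0]
`grad_refs = [gradients] * 7` → grad_refs = [[0.0, 0.0, 0.0], [0.0, 0.0, 0.0], [0.0, 0.0, 0.0], [0.0, 0.0, 0.0], [0.0, 0.0, 0.0], [0.0, 0.0, 0.0], [0.0, 0.0, 0.0]]
`accumulate(grad_refs[0], [3.5, 3.5, 2.5])` → gradients = [3.5, 3.5, 2.5]; grad_refs = [[3.5, 3.5, 2.5], [3.5, 3.5, 2.5], [3.5, 3.5, 2.5], [3.5, 3.5, 2.5], [3.5, 3.5, 2.5], [3.5, 3.5, 2.5], [3.5, 3.5, 2.5]]
`accumulate(grad_refs[1], [1.0, 2.5, 3.5])` → gradients = [4.5, 6.0, 6.0]; grad_refs = [[4.5, 6.0, 6.0], [4.5, 6.0, 6.0], [4.5, 6.0, 6.0], [4.5, 6.0, 6.0], [4.5, 6.0, 6.0], [4.5, 6.0, 6.0], [4.5, 6.0, 6.0]]
`print(gradients)` → prints [4.5, 6.0, 6.0]
`print(grad_refs[0] is grad_refs[1])` → prints True

Answer:
[4.5, 6.0, 6.0]
True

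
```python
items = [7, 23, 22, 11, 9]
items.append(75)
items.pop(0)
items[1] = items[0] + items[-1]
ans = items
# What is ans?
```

Trace:
`items = [7, 23, 22, 11, 9]` → items = [7, 23, 22, 11, 9]
`items.append(75)` → items = [7, 23, 22, 11, 9, 75]
`items.pop(0)` → items = [23, 22, 11, 9, 75]
`items[1] = items[0] + items[-1]` → items = [23, 98, 11, 9, 75]
`ans = items` → ans = [23, 98, 11, 9, 75]
So ans = [23, 98, 11, 9, 75]

Answer: [23, 98, 11, 9, 75]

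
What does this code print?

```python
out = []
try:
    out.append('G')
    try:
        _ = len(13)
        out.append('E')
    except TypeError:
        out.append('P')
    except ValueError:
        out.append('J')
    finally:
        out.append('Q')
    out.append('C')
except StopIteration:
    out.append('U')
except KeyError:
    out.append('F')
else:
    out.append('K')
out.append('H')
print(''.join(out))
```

Execution trace: 'G' (try body) → 'P' (inner except TypeError) → 'Q' (inner finally) → 'C' (try body, no exception) → 'K' (else) → 'H' (after the try/except). Output: GPQCKH

Answer: GPQCKH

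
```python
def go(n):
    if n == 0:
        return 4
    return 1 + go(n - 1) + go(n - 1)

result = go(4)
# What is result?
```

go(n) = 1 + 2·go(n-1), go(0)=4. Closed form: (4+1)·2^4 - 1 = 79.

Answer: 79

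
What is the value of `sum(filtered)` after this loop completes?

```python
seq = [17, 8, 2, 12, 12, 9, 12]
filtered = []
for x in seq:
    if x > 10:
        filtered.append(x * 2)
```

Sum of doubled values > 10
`filtered` takes the values: [] → [34] → [34, 24] → [34, 24, 24] → [34, 24, 24, 24]
So `sum(filtered)` = 106

Answer: 106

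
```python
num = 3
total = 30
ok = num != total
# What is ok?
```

Trace:
`num = 3` → num = 3
`total = 30` → total = 30
`ok = num != total` → ok = True
So ok = True

Answer: True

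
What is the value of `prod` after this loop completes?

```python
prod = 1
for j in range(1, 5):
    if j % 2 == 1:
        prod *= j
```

Product of odd numbers 1 to 4
`prod` takes the values: 1 → 3

Answer: 3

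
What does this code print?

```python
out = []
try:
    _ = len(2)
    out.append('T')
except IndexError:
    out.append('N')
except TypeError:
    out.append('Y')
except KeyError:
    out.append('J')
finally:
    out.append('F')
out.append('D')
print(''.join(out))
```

Execution trace: 'Y' (except TypeError) → 'F' (finally) → 'D' (after the try/except). Output: YFD

Answer: YFD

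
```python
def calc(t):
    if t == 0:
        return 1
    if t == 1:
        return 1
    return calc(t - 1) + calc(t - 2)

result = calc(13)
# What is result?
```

Build up from base cases: calc(0)=1, calc(1)=1, calc(2)=2, calc(3)=3, calc(4)=5, calc(5)=8, calc(6)=13, ..., calc(13)=377

Answer: 377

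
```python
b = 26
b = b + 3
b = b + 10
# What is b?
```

Trace:
`b = 26` → b = 26
`b = b + 3` → b = 29
`b = b + 10` → b = 39
So b = 39

Answer: 39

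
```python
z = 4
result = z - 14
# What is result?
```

Trace:
`z = 4` → z = 4
`result = z - 14` → result = -10
So result = -10

Answer: -10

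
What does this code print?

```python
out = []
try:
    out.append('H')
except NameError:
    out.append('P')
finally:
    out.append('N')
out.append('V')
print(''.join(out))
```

Execution trace: 'H' (try body, no exception) → 'N' (finally) → 'V' (after the try/except). Output: HNV

Answer: HNV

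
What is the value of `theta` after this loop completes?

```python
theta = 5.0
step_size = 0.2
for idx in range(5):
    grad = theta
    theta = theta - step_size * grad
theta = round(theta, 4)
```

Gradient descent: w = 5.0 * (1 - 0.2)^5
`theta` takes the values: 5.0 → 4.0 → 3.2 → 2.56 → 2.048 → 1.6384

Answer: 1.6384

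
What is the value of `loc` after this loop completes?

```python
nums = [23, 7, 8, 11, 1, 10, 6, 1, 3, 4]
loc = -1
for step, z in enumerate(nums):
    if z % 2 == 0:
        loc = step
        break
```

First even number index in [23, 7, 8, 11, 1, 10, 6, 1, 3, 4]
`loc` takes the values: -1 → 2

Answer: 2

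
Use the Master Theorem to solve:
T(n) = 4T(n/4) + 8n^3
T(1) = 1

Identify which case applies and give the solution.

a=4, b=4, f(n)=8n^3. log_4(4) = 1. Since c=3 > 1 and the regularity condition holds (4(n/4)^3 = (4/4^3)n^3 with 4/4^3 < 1), Case 3 applies: T(n) = Θ(f(n)) = O(n^3).

Answer: O(n^3) - Case 3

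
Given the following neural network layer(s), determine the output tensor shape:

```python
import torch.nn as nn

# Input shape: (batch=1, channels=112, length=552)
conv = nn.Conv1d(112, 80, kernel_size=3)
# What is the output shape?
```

Input: (1, 112, 552) -> Output: (1, 80, 550)

Answer: (1, 80, 550)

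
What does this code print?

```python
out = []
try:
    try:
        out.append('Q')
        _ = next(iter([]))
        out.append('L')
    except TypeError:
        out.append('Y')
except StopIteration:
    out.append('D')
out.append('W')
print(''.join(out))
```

Execution trace: 'Q' (try body) → 'D' (outer except StopIteration) → 'W' (after the try/except). Output: QDW

Answer: QDW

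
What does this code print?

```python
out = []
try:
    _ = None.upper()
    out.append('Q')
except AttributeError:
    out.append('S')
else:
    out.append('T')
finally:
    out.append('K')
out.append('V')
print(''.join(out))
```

Execution trace: 'S' (except AttributeError) → 'K' (finally) → 'V' (after the try/except). Output: SKV

Answer: SKV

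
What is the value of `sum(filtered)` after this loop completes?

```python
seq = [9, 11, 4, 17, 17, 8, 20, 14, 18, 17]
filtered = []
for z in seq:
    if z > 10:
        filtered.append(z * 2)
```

Sum of doubled values > 10
`filtered` takes the values: [] → [22] → [22, 34] → [22, 34, 34] → [22, 34, 34, 40] → [22, 34, 34, 40, 28] → [22, 34, 34, 40, 28, 36] → [22, 34, 34, 40, 28, 36, 34]
So `sum(filtered)` = 228

Answer: 228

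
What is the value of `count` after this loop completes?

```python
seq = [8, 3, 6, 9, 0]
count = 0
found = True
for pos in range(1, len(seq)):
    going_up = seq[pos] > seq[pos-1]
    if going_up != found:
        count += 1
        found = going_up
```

Count direction changes in [8, 3, 6, 9, 0]
`count` takes the values: 0 → 1 → 2 → 3

Answer: 3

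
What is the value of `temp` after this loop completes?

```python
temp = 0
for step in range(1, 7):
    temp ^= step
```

XOR of 1 to 6
`temp` takes the values: 0 → 1 → 3 → 0 → 4 → 1 → 7

Answer: 7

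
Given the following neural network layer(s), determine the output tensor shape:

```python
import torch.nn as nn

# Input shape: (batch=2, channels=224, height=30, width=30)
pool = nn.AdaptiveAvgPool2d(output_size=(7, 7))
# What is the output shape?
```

Input: (2, 224, 30, 30) -> Output: (2, 224, 7, 7)

Answer: (2, 224, 7, 7)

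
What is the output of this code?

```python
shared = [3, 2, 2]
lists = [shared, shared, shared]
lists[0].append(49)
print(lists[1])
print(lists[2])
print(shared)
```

Key concept: list of same reference.
Step by step:
`shared = [3, 2, 2]` → shared = [3, 2, 2]
`lists = [shared, shared, shared]` → lists = [[3, 2, 2], [3, 2, 2], [3, 2, 2]]
`lists[0].append(49)` → shared = [3, 2, 2, 49]; lists = [[3, 2, 2, 49], [3, 2, 2, 49], [3, 2, 2, 49]]
`print(lists[1])` → prints [3, 2, 2, 49]
`print(lists[2])` → prints [3, 2, 2, 49]
`print(shared)` → prints [3, 2, 2, 49]

Answer:
[3, 2, 2, 49]
[3, 2, 2, 49]
[3, 2, 2, 49]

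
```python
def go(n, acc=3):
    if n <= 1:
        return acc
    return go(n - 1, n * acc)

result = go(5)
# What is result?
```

Accumulator trace (n, acc): (5, 3) -> (4, 15) -> (3, 60) -> (2, 180) -> (1, 360) -> return 360

Answer: 360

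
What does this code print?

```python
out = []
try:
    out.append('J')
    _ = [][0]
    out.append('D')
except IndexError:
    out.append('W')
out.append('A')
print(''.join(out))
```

Execution trace: 'J' (try body) → 'W' (except IndexError) → 'A' (after the try/except). Output: JWA

Answer: JWA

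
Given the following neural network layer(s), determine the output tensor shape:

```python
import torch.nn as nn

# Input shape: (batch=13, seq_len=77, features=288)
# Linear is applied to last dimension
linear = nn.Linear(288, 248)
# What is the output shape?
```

Input: (13, 77, 288) -> Output: (13, 77, 248)

Answer: (13, 77, 248)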